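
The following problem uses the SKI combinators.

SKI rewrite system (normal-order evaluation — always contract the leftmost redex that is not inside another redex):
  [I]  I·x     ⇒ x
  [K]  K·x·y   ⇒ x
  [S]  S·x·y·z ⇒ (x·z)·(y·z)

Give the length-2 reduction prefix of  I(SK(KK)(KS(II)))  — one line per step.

  start: I(SK(KK)(KS(II)))
  →1  SK(KK)(KS(II))
  →2  K(KS(II))(KK(KS(II)))

Answer: after 2 steps: K(KS(II))(KK(KS(II)))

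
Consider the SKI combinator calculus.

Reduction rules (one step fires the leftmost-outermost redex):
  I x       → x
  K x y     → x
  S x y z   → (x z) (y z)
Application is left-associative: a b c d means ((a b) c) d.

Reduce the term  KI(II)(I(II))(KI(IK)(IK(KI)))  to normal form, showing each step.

Answer: normal form = K(KI)  (in 8 steps)

Working:
  start: KI(II)(I(II))(KI(IK)(IK(KI)))
  step 1: I(I(II))(KI(IK)(IK(KI)))
  step 2: I(II)(KI(IK)(IK(KI)))
  step 3: II(KI(IK)(IK(KI)))
  step 4: I(KI(IK)(IK(KI)))
  step 5: KI(IK)(IK(KI))
  step 6: I(IK(KI))
  step 7: IK(KI)
  step 8: K(KI)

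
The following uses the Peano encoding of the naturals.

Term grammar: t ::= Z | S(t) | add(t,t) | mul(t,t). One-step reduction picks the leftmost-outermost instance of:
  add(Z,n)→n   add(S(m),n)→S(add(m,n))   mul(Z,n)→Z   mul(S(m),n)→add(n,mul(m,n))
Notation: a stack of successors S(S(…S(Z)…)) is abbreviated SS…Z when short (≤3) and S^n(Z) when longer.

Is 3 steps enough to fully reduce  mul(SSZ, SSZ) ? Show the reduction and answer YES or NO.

  start: mul(SSZ, SSZ)
  [1] add(SSZ, mul(SZ, SSZ))
  [2] S(add(SZ, mul(SZ, SSZ)))
  [3] S(S(add(Z, mul(SZ, SSZ))))

Answer: NO — after 3 steps the term is S(S(add(Z, mul(SZ, SSZ)))), not yet normal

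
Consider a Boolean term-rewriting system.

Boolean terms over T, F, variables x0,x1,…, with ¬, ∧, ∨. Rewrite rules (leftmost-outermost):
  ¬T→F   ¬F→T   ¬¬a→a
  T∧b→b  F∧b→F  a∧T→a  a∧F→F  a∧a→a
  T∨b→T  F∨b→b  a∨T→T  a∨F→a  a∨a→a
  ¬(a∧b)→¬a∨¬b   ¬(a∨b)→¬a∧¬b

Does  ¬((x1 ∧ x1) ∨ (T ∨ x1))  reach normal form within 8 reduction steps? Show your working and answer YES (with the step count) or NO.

Answer: YES — reaches normal form F in 7 ≤ 8 steps

Working:
  start: ¬((x1 ∧ x1) ∨ (T ∨ x1))
  step 1: ¬(x1 ∧ x1) ∧ ¬(T ∨ x1)
  step 2: (¬x1 ∨ ¬x1) ∧ ¬(T ∨ x1)
  step 3: ¬x1 ∧ ¬(T ∨ x1)
  step 4: ¬x1 ∧ (¬T ∧ ¬x1)
  step 5: ¬x1 ∧ (F ∧ ¬x1)
  step 6: ¬x1 ∧ F
  step 7: F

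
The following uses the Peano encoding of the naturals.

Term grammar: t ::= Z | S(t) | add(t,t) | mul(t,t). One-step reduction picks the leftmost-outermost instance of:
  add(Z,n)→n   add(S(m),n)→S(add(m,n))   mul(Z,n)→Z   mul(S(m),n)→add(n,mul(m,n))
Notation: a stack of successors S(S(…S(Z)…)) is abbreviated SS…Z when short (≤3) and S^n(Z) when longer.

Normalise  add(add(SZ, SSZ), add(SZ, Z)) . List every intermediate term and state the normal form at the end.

Answer: normal form = S^4(Z)  (in 8 steps)

Reduction:
  start: add(add(SZ, SSZ), add(SZ, Z))
  [1] add(S(add(Z, SSZ)), add(SZ, Z))
  [2] S(add(add(Z, SSZ), add(SZ, Z)))
  [3] S(add(SSZ, add(SZ, Z)))
  [4] S(S(add(SZ, add(SZ, Z))))
  [5] S(S(S(add(Z, add(SZ, Z)))))
  [6] S(S(S(add(SZ, Z))))
  [7] S(S(S(S(add(Z, Z)))))
  [8] S^4(Z)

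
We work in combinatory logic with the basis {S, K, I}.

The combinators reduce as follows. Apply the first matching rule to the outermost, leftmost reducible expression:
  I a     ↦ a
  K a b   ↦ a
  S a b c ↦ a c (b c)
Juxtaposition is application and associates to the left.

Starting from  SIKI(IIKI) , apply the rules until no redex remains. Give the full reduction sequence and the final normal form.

Answer: normal form = I  (in 4 steps)

Derivation:
  start: SIKI(IIKI)
  →1  II(KI)(IIKI)
  →2  I(KI)(IIKI)
  →3  KI(IIKI)
  →4  I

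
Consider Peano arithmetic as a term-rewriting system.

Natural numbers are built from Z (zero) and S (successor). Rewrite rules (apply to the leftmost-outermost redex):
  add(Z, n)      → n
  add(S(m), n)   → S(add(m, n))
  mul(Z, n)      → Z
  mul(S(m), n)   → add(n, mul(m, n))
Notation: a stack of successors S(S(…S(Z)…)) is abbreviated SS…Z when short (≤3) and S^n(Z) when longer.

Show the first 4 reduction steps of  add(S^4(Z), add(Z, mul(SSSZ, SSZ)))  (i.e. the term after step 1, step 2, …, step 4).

  start: add(S^4(Z), add(Z, mul(SSSZ, SSZ)))
  step 1: S(add(SSSZ, add(Z, mul(SSSZ, SSZ))))
  step 2: S(S(add(SSZ, add(Z, mul(SSSZ, SSZ)))))
  step 3: S(S(S(add(SZ, add(Z, mul(SSSZ, SSZ))))))
  step 4: S(S(S(S(add(Z, add(Z, mul(SSSZ, SSZ)))))))

Answer: after 4 steps: S(S(S(S(add(Z, add(Z, mul(SSSZ, SSZ)))))))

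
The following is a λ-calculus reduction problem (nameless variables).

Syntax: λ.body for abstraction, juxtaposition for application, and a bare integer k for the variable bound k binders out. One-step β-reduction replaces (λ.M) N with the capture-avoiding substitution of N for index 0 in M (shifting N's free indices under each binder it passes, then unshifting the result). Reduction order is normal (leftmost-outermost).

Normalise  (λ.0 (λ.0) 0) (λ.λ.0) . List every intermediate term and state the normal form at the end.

  start: (λ.0 (λ.0) 0) (λ.λ.0)
  step 1: (λ.λ.0) (λ.0) (λ.λ.0)
  step 2: (λ.0) (λ.λ.0)
  step 3: λ.λ.0

Answer: normal form = λ.λ.0  (in 3 steps)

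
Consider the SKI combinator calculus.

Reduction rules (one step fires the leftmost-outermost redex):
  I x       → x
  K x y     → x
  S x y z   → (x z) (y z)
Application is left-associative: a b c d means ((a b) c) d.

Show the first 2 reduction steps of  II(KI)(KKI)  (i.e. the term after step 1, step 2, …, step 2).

  start: II(KI)(KKI)
  [1] I(KI)(KKI)
  [2] KI(KKI)

Answer: after 2 steps: KI(KKI)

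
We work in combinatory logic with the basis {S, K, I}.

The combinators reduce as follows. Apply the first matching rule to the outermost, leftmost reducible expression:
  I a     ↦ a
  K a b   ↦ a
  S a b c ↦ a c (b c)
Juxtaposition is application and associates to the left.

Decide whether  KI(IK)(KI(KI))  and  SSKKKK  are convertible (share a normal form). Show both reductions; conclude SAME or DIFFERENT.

Answer: DIFFERENT — A ⇓ I, B ⇓ KK

Working:
Term A:
  start: KI(IK)(KI(KI))
  →1  I(KI(KI))
  →2  KI(KI)
  →3  I

Term B:
  start: SSKKKK
  →1  SK(KK)KK
  →2  KK(KKK)K
  →3  KK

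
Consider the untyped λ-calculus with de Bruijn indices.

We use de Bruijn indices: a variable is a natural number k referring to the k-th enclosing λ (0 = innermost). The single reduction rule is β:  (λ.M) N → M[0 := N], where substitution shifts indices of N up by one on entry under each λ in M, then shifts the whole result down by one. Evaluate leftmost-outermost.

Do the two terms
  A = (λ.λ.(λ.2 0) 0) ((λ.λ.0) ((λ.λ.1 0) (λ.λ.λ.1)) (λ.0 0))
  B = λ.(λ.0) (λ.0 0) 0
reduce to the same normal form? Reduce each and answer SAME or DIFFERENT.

Term A:
  start: (λ.λ.(λ.2 0) 0) ((λ.λ.0) ((λ.λ.1 0) (λ.λ.λ.1)) (λ.0 0))
  step 1: λ.(λ.(λ.λ.0) ((λ.λ.1 0) (λ.λ.λ.1)) (λ.0 0) 0) 0
  step 2: λ.(λ.λ.0) ((λ.λ.1 0) (λ.λ.λ.1)) (λ.0 0) 0
  step 3: λ.(λ.0) (λ.0 0) 0
  step 4: λ.(λ.0 0) 0
  step 5: λ.0 0

Term B:
  start: λ.(λ.0) (λ.0 0) 0
  step 1: λ.(λ.0 0) 0
  step 2: λ.0 0

Answer: SAME — A ⇓ λ.0 0, B ⇓ λ.0 0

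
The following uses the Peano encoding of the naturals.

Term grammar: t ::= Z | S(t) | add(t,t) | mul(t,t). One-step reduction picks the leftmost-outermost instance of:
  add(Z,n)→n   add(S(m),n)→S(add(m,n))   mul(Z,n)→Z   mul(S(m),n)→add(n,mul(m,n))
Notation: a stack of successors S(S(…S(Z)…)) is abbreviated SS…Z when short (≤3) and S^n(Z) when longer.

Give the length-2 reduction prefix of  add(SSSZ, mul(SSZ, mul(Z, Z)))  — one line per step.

  start: add(SSSZ, mul(SSZ, mul(Z, Z)))
  step 1: S(add(SSZ, mul(SSZ, mul(Z, Z))))
  step 2: S(S(add(SZ, mul(SSZ, mul(Z, Z)))))

Answer: after 2 steps: S(S(add(SZ, mul(SSZ, mul(Z, Z)))))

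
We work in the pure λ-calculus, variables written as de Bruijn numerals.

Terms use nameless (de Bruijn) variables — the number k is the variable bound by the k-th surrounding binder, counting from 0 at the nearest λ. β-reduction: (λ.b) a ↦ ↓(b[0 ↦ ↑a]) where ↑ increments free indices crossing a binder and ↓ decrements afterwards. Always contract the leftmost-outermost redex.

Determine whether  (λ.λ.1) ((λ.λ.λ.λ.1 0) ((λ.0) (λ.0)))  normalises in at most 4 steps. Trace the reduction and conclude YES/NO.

Answer: YES — reaches normal form λ.λ.λ.λ.1 0 in 2 ≤ 4 steps

Reduction:
  start: (λ.λ.1) ((λ.λ.λ.λ.1 0) ((λ.0) (λ.0)))
  [1] λ.(λ.λ.λ.λ.1 0) ((λ.0) (λ.0))
  [2] λ.λ.λ.λ.1 0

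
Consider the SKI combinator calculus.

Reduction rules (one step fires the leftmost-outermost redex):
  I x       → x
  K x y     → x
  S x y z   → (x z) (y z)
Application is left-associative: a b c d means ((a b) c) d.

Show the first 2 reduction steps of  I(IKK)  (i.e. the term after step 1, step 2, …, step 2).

  start: I(IKK)
  [1] IKK
  [2] KK

Answer: after 2 steps: KK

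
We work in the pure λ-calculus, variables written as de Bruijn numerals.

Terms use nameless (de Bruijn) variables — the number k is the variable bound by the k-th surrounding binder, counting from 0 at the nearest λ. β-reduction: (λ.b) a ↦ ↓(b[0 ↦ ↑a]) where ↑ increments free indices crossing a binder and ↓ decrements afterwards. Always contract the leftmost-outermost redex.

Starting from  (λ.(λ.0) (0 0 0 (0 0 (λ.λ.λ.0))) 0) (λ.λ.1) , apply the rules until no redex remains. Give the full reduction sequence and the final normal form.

Answer: normal form = λ.λ.1  (in 8 steps)

Derivation:
  start: (λ.(λ.0) (0 0 0 (0 0 (λ.λ.λ.0))) 0) (λ.λ.1)
  →1  (λ.0) ((λ.λ.1) (λ.λ.1) (λ.λ.1) ((λ.λ.1) (λ.λ.1) (λ.λ.λ.0))) (λ.λ.1)
  →2  (λ.λ.1) (λ.λ.1) (λ.λ.1) ((λ.λ.1) (λ.λ.1) (λ.λ.λ.0)) (λ.λ.1)
  →3  (λ.λ.λ.1) (λ.λ.1) ((λ.λ.1) (λ.λ.1) (λ.λ.λ.0)) (λ.λ.1)
  →4  (λ.λ.1) ((λ.λ.1) (λ.λ.1) (λ.λ.λ.0)) (λ.λ.1)
  →5  (λ.(λ.λ.1) (λ.λ.1) (λ.λ.λ.0)) (λ.λ.1)
  →6  (λ.λ.1) (λ.λ.1) (λ.λ.λ.0)
  →7  (λ.λ.λ.1) (λ.λ.λ.0)
  →8  λ.λ.1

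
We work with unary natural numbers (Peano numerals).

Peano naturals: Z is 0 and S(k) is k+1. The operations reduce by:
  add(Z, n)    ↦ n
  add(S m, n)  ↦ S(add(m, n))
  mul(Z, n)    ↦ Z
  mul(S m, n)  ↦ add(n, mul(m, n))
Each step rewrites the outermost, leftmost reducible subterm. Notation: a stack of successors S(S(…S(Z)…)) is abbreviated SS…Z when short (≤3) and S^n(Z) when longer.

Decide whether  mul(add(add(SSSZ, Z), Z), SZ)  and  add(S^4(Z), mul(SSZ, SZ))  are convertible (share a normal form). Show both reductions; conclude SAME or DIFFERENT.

Term A:
  start: mul(add(add(SSSZ, Z), Z), SZ)
  step 1: mul(add(S(add(SSZ, Z)), Z), SZ)
  step 2: mul(S(add(add(SSZ, Z), Z)), SZ)
  step 3: add(SZ, mul(add(add(SSZ, Z), Z), SZ))
  step 4: S(add(Z, mul(add(add(SSZ, Z), Z), SZ)))
  step 5: S(mul(add(add(SSZ, Z), Z), SZ))
  step 6: S(mul(add(S(add(SZ, Z)), Z), SZ))
  step 7: S(mul(S(add(add(SZ, Z), Z)), SZ))
  step 8: S(add(SZ, mul(add(add(SZ, Z), Z), SZ)))
  step 9: S(S(add(Z, mul(add(add(SZ, Z), Z), SZ))))
  step 10: S(S(mul(add(add(SZ, Z), Z), SZ)))
  step 11: S(S(mul(add(S(add(Z, Z)), Z), SZ)))
  step 12: S(S(mul(S(add(add(Z, Z), Z)), SZ)))
  step 13: S(S(add(SZ, mul(add(add(Z, Z), Z), SZ))))
  step 14: S(S(S(add(Z, mul(add(add(Z, Z), Z), SZ)))))
  step 15: S(S(S(mul(add(add(Z, Z), Z), SZ))))
  step 16: S(S(S(mul(add(Z, Z), SZ))))
  step 17: S(S(S(mul(Z, SZ))))
  step 18: SSSZ

Term B:
  start: add(S^4(Z), mul(SSZ, SZ))
  step 1: S(add(SSSZ, mul(SSZ, SZ)))
  step 2: S(S(add(SSZ, mul(SSZ, SZ))))
  step 3: S(S(S(add(SZ, mul(SSZ, SZ)))))
  step 4: S(S(S(S(add(Z, mul(SSZ, SZ))))))
  step 5: S(S(S(S(mul(SSZ, SZ)))))
  step 6: S(S(S(S(add(SZ, mul(SZ, SZ))))))
  step 7: S(S(S(S(S(add(Z, mul(SZ, SZ)))))))
  step 8: S(S(S(S(S(mul(SZ, SZ))))))
  step 9: S(S(S(S(S(add(SZ, mul(Z, SZ)))))))
  step 10: S(S(S(S(S(S(add(Z, mul(Z, SZ))))))))
  step 11: S(S(S(S(S(S(mul(Z, SZ)))))))
  step 12: S^6(Z)

Answer: DIFFERENT — A ⇓ SSSZ, B ⇓ S^6(Z)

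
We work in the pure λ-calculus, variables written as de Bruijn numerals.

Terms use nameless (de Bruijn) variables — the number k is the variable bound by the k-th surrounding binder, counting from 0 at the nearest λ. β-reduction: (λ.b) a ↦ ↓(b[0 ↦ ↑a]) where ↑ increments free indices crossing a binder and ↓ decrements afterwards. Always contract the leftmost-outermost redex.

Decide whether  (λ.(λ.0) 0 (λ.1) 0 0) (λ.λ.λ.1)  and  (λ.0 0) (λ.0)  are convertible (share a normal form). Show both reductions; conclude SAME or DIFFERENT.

Answer: DIFFERENT — A ⇓ λ.λ.λ.1, B ⇓ λ.0

Reduction:
Term A:
  start: (λ.(λ.0) 0 (λ.1) 0 0) (λ.λ.λ.1)
  [1] (λ.0) (λ.λ.λ.1) (λ.λ.λ.λ.1) (λ.λ.λ.1) (λ.λ.λ.1)
  [2] (λ.λ.λ.1) (λ.λ.λ.λ.1) (λ.λ.λ.1) (λ.λ.λ.1)
  [3] (λ.λ.1) (λ.λ.λ.1) (λ.λ.λ.1)
  [4] (λ.λ.λ.λ.1) (λ.λ.λ.1)
  [5] λ.λ.λ.1

Term B:
  start: (λ.0 0) (λ.0)
  [1] (λ.0) (λ.0)
  [2] λ.0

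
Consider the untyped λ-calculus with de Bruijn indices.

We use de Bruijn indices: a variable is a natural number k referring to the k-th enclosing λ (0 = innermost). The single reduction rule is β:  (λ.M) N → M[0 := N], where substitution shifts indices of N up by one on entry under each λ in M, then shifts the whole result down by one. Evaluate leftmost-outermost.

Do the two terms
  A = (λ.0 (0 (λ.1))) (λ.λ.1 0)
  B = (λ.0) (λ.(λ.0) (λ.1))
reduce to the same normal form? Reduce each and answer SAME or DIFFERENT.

Term A:
  start: (λ.0 (0 (λ.1))) (λ.λ.1 0)
  →1  (λ.λ.1 0) ((λ.λ.1 0) (λ.λ.λ.1 0))
  →2  λ.(λ.λ.1 0) (λ.λ.λ.1 0) 0
  →3  λ.(λ.(λ.λ.λ.1 0) 0) 0
  →4  λ.(λ.λ.λ.1 0) 0
  →5  λ.λ.λ.1 0

Term B:
  start: (λ.0) (λ.(λ.0) (λ.1))
  →1  λ.(λ.0) (λ.1)
  →2  λ.λ.1

Answer: DIFFERENT — A ⇓ λ.λ.λ.1 0, B ⇓ λ.λ.1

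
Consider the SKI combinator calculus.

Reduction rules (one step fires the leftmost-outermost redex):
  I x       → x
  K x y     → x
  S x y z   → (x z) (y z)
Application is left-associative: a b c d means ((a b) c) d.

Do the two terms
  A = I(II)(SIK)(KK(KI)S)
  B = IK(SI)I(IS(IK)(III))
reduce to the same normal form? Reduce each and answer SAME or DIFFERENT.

Answer: DIFFERENT — A ⇓ S, B ⇓ SI(SKI)

Derivation:
Term A:
  start: I(II)(SIK)(KK(KI)S)
  [1] II(SIK)(KK(KI)S)
  [2] I(SIK)(KK(KI)S)
  [3] SIK(KK(KI)S)
  [4] I(KK(KI)S)(K(KK(KI)S))
  [5] KK(KI)S(K(KK(KI)S))
  [6] KS(K(KK(KI)S))
  [7] S

Term B:
  start: IK(SI)I(IS(IK)(III))
  [1] K(SI)I(IS(IK)(III))
  [2] SI(IS(IK)(III))
  [3] SI(S(IK)(III))
  [4] SI(SK(III))
  [5] SI(SK(II))
  [6] SI(SKI)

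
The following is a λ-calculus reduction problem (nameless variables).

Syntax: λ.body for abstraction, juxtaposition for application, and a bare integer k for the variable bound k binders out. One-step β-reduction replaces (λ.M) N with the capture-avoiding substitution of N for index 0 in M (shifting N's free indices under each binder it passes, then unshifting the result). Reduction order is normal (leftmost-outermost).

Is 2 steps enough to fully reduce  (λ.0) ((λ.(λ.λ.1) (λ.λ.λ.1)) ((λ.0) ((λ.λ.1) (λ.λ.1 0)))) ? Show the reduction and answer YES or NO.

Answer: NO — after 2 steps the term is (λ.λ.1) (λ.λ.λ.1), not yet normal

Reduction:
  start: (λ.0) ((λ.(λ.λ.1) (λ.λ.λ.1)) ((λ.0) ((λ.λ.1) (λ.λ.1 0))))
  →1  (λ.(λ.λ.1) (λ.λ.λ.1)) ((λ.0) ((λ.λ.1) (λ.λ.1 0)))
  →2  (λ.λ.1) (λ.λ.λ.1)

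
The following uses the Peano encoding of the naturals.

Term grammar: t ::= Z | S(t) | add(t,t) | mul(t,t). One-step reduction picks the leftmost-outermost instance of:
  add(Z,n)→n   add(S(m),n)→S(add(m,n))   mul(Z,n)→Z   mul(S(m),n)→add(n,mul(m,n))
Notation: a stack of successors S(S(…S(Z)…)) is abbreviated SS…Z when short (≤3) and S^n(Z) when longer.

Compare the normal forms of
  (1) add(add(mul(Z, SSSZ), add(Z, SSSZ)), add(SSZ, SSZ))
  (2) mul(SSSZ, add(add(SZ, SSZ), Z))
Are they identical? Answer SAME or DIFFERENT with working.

Answer: DIFFERENT — A ⇓ S^7(Z), B ⇓ S^9(Z)

Reduction:
Term A:
  start: add(add(mul(Z, SSSZ), add(Z, SSSZ)), add(SSZ, SSZ))
  step 1: add(add(Z, add(Z, SSSZ)), add(SSZ, SSZ))
  step 2: add(add(Z, SSSZ), add(SSZ, SSZ))
  step 3: add(SSSZ, add(SSZ, SSZ))
  step 4: S(add(SSZ, add(SSZ, SSZ)))
  step 5: S(S(add(SZ, add(SSZ, SSZ))))
  step 6: S(S(S(add(Z, add(SSZ, SSZ)))))
  step 7: S(S(S(add(SSZ, SSZ))))
  step 8: S(S(S(S(add(SZ, SSZ)))))
  step 9: S(S(S(S(S(add(Z, SSZ))))))
  step 10: S^7(Z)

Term B:
  start: mul(SSSZ, add(add(SZ, SSZ), Z))
  step 1: add(add(add(SZ, SSZ), Z), mul(SSZ, add(add(SZ, SSZ), Z)))
  step 2: add(add(S(add(Z, SSZ)), Z), mul(SSZ, add(add(SZ, SSZ), Z)))
  step 3: add(S(add(add(Z, SSZ), Z)), mul(SSZ, add(add(SZ, SSZ), Z)))
  step 4: S(add(add(add(Z, SSZ), Z), mul(SSZ, add(add(SZ, SSZ), Z))))
  step 5: S(add(add(SSZ, Z), mul(SSZ, add(add(SZ, SSZ), Z))))
  step 6: S(add(S(add(SZ, Z)), mul(SSZ, add(add(SZ, SSZ), Z))))
  step 7: S(S(add(add(SZ, Z), mul(SSZ, add(add(SZ, SSZ), Z)))))
  step 8: S(S(add(S(add(Z, Z)), mul(SSZ, add(add(SZ, SSZ), Z)))))
  step 9: S(S(S(add(add(Z, Z), mul(SSZ, add(add(SZ, SSZ), Z))))))
  step 10: S(S(S(add(Z, mul(SSZ, add(add(SZ, SSZ), Z))))))
  step 11: S(S(S(mul(SSZ, add(add(SZ, SSZ), Z)))))
  step 12: S(S(S(add(add(add(SZ, SSZ), Z), mul(SZ, add(add(SZ, SSZ), Z))))))
  step 13: S(S(S(add(add(S(add(Z, SSZ)), Z), mul(SZ, add(add(SZ, SSZ), Z))))))
  step 14: S(S(S(add(S(add(add(Z, SSZ), Z)), mul(SZ, add(add(SZ, SSZ), Z))))))
  step 15: S(S(S(S(add(add(add(Z, SSZ), Z), mul(SZ, add(add(SZ, SSZ), Z)))))))
  step 16: S(S(S(S(add(add(SSZ, Z), mul(SZ, add(add(SZ, SSZ), Z)))))))
  step 17: S(S(S(S(add(S(add(SZ, Z)), mul(SZ, add(add(SZ, SSZ), Z)))))))
  step 18: S(S(S(S(S(add(add(SZ, Z), mul(SZ, add(add(SZ, SSZ), Z))))))))
  step 19: S(S(S(S(S(add(S(add(Z, Z)), mul(SZ, add(add(SZ, SSZ), Z))))))))
  step 20: S(S(S(S(S(S(add(add(Z, Z), mul(SZ, add(add(SZ, SSZ), Z)))))))))
  step 21: S(S(S(S(S(S(add(Z, mul(SZ, add(add(SZ, SSZ), Z)))))))))
  step 22: S(S(S(S(S(S(mul(SZ, add(add(SZ, SSZ), Z))))))))
  step 23: S(S(S(S(S(S(add(add(add(SZ, SSZ), Z), mul(Z, add(add(SZ, SSZ), Z)))))))))
  step 24: S(S(S(S(S(S(add(add(S(add(Z, SSZ)), Z), mul(Z, add(add(SZ, SSZ), Z)))))))))
  step 25: S(S(S(S(S(S(add(S(add(add(Z, SSZ), Z)), mul(Z, add(add(SZ, SSZ), Z)))))))))
  step 26: S(S(S(S(S(S(S(add(add(add(Z, SSZ), Z), mul(Z, add(add(SZ, SSZ), Z))))))))))
  step 27: S(S(S(S(S(S(S(add(add(SSZ, Z), mul(Z, add(add(SZ, SSZ), Z))))))))))
  step 28: S(S(S(S(S(S(S(add(S(add(SZ, Z)), mul(Z, add(add(SZ, SSZ), Z))))))))))
  step 29: S(S(S(S(S(S(S(S(add(add(SZ, Z), mul(Z, add(add(SZ, SSZ), Z)))))))))))
  step 30: S(S(S(S(S(S(S(S(add(S(add(Z, Z)), mul(Z, add(add(SZ, SSZ), Z)))))))))))
  step 31: S(S(S(S(S(S(S(S(S(add(add(Z, Z), mul(Z, add(add(SZ, SSZ), Z))))))))))))
  step 32: S(S(S(S(S(S(S(S(S(add(Z, mul(Z, add(add(SZ, SSZ), Z))))))))))))
  step 33: S(S(S(S(S(S(S(S(S(mul(Z, add(add(SZ, SSZ), Z)))))))))))
  step 34: S^9(Z)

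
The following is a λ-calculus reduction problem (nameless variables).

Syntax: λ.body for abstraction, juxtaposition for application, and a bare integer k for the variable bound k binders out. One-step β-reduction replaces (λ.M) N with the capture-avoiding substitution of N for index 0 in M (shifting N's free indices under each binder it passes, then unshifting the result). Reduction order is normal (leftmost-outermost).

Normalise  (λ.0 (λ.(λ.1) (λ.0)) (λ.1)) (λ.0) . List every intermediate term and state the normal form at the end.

Answer: normal form = λ.λ.0  (in 4 steps)

Reduction:
  start: (λ.0 (λ.(λ.1) (λ.0)) (λ.1)) (λ.0)
  [1] (λ.0) (λ.(λ.1) (λ.0)) (λ.λ.0)
  [2] (λ.(λ.1) (λ.0)) (λ.λ.0)
  [3] (λ.λ.λ.0) (λ.0)
  [4] λ.λ.0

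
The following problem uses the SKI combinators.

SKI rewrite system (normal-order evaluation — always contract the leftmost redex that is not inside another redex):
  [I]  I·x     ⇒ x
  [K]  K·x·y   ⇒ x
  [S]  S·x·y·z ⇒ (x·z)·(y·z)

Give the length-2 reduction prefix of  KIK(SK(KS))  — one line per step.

  start: KIK(SK(KS))
  [1] I(SK(KS))
  [2] SK(KS)

Answer: after 2 steps: SK(KS)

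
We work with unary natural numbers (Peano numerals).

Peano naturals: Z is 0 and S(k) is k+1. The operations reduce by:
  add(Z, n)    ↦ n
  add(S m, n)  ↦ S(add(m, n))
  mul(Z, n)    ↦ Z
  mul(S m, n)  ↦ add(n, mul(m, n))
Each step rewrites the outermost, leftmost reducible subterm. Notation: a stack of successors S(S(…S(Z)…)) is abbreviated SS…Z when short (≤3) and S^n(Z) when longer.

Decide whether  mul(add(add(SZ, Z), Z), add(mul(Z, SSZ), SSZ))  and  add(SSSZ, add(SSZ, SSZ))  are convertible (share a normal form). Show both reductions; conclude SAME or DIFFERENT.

Term A:
  start: mul(add(add(SZ, Z), Z), add(mul(Z, SSZ), SSZ))
  [1] mul(add(S(add(Z, Z)), Z), add(mul(Z, SSZ), SSZ))
  [2] mul(S(add(add(Z, Z), Z)), add(mul(Z, SSZ), SSZ))
  [3] add(add(mul(Z, SSZ), SSZ), mul(add(add(Z, Z), Z), add(mul(Z, SSZ), SSZ)))
  [4] add(add(Z, SSZ), mul(add(add(Z, Z), Z), add(mul(Z, SSZ), SSZ)))
  [5] add(SSZ, mul(add(add(Z, Z), Z), add(mul(Z, SSZ), SSZ)))
  [6] S(add(SZ, mul(add(add(Z, Z), Z), add(mul(Z, SSZ), SSZ))))
  [7] S(S(add(Z, mul(add(add(Z, Z), Z), add(mul(Z, SSZ), SSZ)))))
  [8] S(S(mul(add(add(Z, Z), Z), add(mul(Z, SSZ), SSZ))))
  [9] S(S(mul(add(Z, Z), add(mul(Z, SSZ), SSZ))))
  [10] S(S(mul(Z, add(mul(Z, SSZ), SSZ))))
  [11] SSZ

Term B:
  start: add(SSSZ, add(SSZ, SSZ))
  [1] S(add(SSZ, add(SSZ, SSZ)))
  [2] S(S(add(SZ, add(SSZ, SSZ))))
  [3] S(S(S(add(Z, add(SSZ, SSZ)))))
  [4] S(S(S(add(SSZ, SSZ))))
  [5] S(S(S(S(add(SZ, SSZ)))))
  [6] S(S(S(S(S(add(Z, SSZ))))))
  [7] S^7(Z)

Answer: DIFFERENT — A ⇓ SSZ, B ⇓ S^7(Z)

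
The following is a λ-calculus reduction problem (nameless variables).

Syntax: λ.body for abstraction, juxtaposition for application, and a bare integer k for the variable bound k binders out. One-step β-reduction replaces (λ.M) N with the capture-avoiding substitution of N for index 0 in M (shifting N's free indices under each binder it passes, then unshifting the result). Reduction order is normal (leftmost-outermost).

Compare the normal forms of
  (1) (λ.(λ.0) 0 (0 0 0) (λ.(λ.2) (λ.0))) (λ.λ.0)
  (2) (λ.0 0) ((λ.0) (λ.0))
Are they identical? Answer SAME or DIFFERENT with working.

Answer: DIFFERENT — A ⇓ λ.λ.λ.0, B ⇓ λ.0

Working:
Term A:
  start: (λ.(λ.0) 0 (0 0 0) (λ.(λ.2) (λ.0))) (λ.λ.0)
  →1  (λ.0) (λ.λ.0) ((λ.λ.0) (λ.λ.0) (λ.λ.0)) (λ.(λ.λ.λ.0) (λ.0))
  →2  (λ.λ.0) ((λ.λ.0) (λ.λ.0) (λ.λ.0)) (λ.(λ.λ.λ.0) (λ.0))
  →3  (λ.0) (λ.(λ.λ.λ.0) (λ.0))
  →4  λ.(λ.λ.λ.0) (λ.0)
  →5  λ.λ.λ.0

Term B:
  start: (λ.0 0) ((λ.0) (λ.0))
  →1  (λ.0) (λ.0) ((λ.0) (λ.0))
  →2  (λ.0) ((λ.0) (λ.0))
  →3  (λ.0) (λ.0)
  →4  λ.0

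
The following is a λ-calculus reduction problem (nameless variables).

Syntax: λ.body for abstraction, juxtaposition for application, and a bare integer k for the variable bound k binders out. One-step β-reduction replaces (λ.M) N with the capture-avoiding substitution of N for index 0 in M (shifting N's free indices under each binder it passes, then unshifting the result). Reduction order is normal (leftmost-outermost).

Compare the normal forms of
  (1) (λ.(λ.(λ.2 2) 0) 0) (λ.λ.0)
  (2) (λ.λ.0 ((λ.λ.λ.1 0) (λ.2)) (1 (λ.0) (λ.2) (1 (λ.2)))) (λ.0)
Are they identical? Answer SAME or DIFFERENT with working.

Answer: DIFFERENT — A ⇓ λ.0, B ⇓ λ.0 (λ.λ.1 0) (λ.0)

Reduction:
Term A:
  start: (λ.(λ.(λ.2 2) 0) 0) (λ.λ.0)
  →1  (λ.(λ.(λ.λ.0) (λ.λ.0)) 0) (λ.λ.0)
  →2  (λ.(λ.λ.0) (λ.λ.0)) (λ.λ.0)
  →3  (λ.λ.0) (λ.λ.0)
  →4  λ.0

Term B:
  start: (λ.λ.0 ((λ.λ.λ.1 0) (λ.2)) (1 (λ.0) (λ.2) (1 (λ.2)))) (λ.0)
  →1  λ.0 ((λ.λ.λ.1 0) (λ.λ.0)) ((λ.0) (λ.0) (λ.λ.0) ((λ.0) (λ.λ.0)))
  →2  λ.0 (λ.λ.1 0) ((λ.0) (λ.0) (λ.λ.0) ((λ.0) (λ.λ.0)))
  →3  λ.0 (λ.λ.1 0) ((λ.0) (λ.λ.0) ((λ.0) (λ.λ.0)))
  →4  λ.0 (λ.λ.1 0) ((λ.λ.0) ((λ.0) (λ.λ.0)))
  →5  λ.0 (λ.λ.1 0) (λ.0)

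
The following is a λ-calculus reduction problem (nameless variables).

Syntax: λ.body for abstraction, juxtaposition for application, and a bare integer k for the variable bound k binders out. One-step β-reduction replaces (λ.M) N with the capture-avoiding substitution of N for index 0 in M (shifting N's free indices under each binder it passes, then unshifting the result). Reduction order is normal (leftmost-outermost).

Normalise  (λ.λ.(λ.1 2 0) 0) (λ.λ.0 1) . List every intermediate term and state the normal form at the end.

Answer: normal form = λ.0 (λ.λ.0 1) 0  (in 2 steps)

Working:
  start: (λ.λ.(λ.1 2 0) 0) (λ.λ.0 1)
  step 1: λ.(λ.1 (λ.λ.0 1) 0) 0
  step 2: λ.0 (λ.λ.0 1) 0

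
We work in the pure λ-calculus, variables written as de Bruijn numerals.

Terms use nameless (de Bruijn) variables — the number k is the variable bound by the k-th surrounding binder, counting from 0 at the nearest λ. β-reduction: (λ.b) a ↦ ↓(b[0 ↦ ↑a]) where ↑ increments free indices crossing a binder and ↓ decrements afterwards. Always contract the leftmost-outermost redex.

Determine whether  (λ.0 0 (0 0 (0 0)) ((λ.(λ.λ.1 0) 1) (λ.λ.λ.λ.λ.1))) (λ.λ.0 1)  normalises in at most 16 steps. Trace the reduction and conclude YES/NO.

Answer: YES — reaches normal form λ.0 (λ.λ.0 1) in 15 ≤ 16 steps

Reduction:
  start: (λ.0 0 (0 0 (0 0)) ((λ.(λ.λ.1 0) 1) (λ.λ.λ.λ.λ.1))) (λ.λ.0 1)
  [1] (λ.λ.0 1) (λ.λ.0 1) ((λ.λ.0 1) (λ.λ.0 1) ((λ.λ.0 1) (λ.λ.0 1))) ((λ.(λ.λ.1 0) (λ.λ.0 1)) (λ.λ.λ.λ.λ.1))
  [2] (λ.0 (λ.λ.0 1)) ((λ.λ.0 1) (λ.λ.0 1) ((λ.λ.0 1) (λ.λ.0 1))) ((λ.(λ.λ.1 0) (λ.λ.0 1)) (λ.λ.λ.λ.λ.1))
  [3] (λ.λ.0 1) (λ.λ.0 1) ((λ.λ.0 1) (λ.λ.0 1)) (λ.λ.0 1) ((λ.(λ.λ.1 0) (λ.λ.0 1)) (λ.λ.λ.λ.λ.1))
  [4] (λ.0 (λ.λ.0 1)) ((λ.λ.0 1) (λ.λ.0 1)) (λ.λ.0 1) ((λ.(λ.λ.1 0) (λ.λ.0 1)) (λ.λ.λ.λ.λ.1))
  [5] (λ.λ.0 1) (λ.λ.0 1) (λ.λ.0 1) (λ.λ.0 1) ((λ.(λ.λ.1 0) (λ.λ.0 1)) (λ.λ.λ.λ.λ.1))
  [6] (λ.0 (λ.λ.0 1)) (λ.λ.0 1) (λ.λ.0 1) ((λ.(λ.λ.1 0) (λ.λ.0 1)) (λ.λ.λ.λ.λ.1))
  [7] (λ.λ.0 1) (λ.λ.0 1) (λ.λ.0 1) ((λ.(λ.λ.1 0) (λ.λ.0 1)) (λ.λ.λ.λ.λ.1))
  [8] (λ.0 (λ.λ.0 1)) (λ.λ.0 1) ((λ.(λ.λ.1 0) (λ.λ.0 1)) (λ.λ.λ.λ.λ.1))
  [9] (λ.λ.0 1) (λ.λ.0 1) ((λ.(λ.λ.1 0) (λ.λ.0 1)) (λ.λ.λ.λ.λ.1))
  [10] (λ.0 (λ.λ.0 1)) ((λ.(λ.λ.1 0) (λ.λ.0 1)) (λ.λ.λ.λ.λ.1))
  [11] (λ.(λ.λ.1 0) (λ.λ.0 1)) (λ.λ.λ.λ.λ.1) (λ.λ.0 1)
  [12] (λ.λ.1 0) (λ.λ.0 1) (λ.λ.0 1)
  [13] (λ.(λ.λ.0 1) 0) (λ.λ.0 1)
  [14] (λ.λ.0 1) (λ.λ.0 1)
  [15] λ.0 (λ.λ.0 1)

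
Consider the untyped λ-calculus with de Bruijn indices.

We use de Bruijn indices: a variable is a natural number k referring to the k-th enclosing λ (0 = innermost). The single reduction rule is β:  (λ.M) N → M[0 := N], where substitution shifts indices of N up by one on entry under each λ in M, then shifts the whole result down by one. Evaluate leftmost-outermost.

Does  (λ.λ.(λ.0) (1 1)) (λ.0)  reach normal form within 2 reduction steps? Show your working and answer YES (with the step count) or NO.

  start: (λ.λ.(λ.0) (1 1)) (λ.0)
  →1  λ.(λ.0) ((λ.0) (λ.0))
  →2  λ.(λ.0) (λ.0)

Answer: NO — after 2 steps the term is λ.(λ.0) (λ.0), not yet normal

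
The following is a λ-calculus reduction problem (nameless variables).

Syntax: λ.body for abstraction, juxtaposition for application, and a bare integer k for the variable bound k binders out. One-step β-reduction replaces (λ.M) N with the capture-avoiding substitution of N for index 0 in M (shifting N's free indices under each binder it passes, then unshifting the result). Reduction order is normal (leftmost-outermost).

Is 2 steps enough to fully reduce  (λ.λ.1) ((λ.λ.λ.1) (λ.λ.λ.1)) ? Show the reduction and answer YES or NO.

Answer: YES — reaches normal form λ.λ.λ.1 in 2 ≤ 2 steps

Reduction:
  start: (λ.λ.1) ((λ.λ.λ.1) (λ.λ.λ.1))
  →1  λ.(λ.λ.λ.1) (λ.λ.λ.1)
  →2  λ.λ.λ.1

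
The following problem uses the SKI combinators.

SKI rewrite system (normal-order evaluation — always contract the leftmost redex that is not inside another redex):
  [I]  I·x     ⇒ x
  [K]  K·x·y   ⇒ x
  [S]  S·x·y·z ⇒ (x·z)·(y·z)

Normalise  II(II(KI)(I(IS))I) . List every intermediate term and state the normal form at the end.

  start: II(II(KI)(I(IS))I)
  [1] I(II(KI)(I(IS))I)
  [2] II(KI)(I(IS))I
  [3] I(KI)(I(IS))I
  [4] KI(I(IS))I
  [5] II
  [6] I

Answer: normal form = I  (in 6 steps)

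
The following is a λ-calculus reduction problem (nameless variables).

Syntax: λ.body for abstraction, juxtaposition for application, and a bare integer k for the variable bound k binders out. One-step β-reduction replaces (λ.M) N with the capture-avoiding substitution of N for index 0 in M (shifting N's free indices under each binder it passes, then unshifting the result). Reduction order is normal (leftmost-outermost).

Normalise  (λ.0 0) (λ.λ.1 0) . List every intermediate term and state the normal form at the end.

Answer: normal form = λ.λ.1 0  (in 3 steps)

Reduction:
  start: (λ.0 0) (λ.λ.1 0)
  [1] (λ.λ.1 0) (λ.λ.1 0)
  [2] λ.(λ.λ.1 0) 0
  [3] λ.λ.1 0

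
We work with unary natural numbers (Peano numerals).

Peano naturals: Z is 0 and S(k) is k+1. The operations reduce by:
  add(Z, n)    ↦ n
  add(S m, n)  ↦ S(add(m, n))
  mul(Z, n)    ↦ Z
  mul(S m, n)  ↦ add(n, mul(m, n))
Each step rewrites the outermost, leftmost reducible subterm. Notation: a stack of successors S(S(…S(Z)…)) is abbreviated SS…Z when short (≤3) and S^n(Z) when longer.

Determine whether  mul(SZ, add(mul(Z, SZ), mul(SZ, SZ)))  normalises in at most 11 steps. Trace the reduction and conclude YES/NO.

  start: mul(SZ, add(mul(Z, SZ), mul(SZ, SZ)))
  step 1: add(add(mul(Z, SZ), mul(SZ, SZ)), mul(Z, add(mul(Z, SZ), mul(SZ, SZ))))
  step 2: add(add(Z, mul(SZ, SZ)), mul(Z, add(mul(Z, SZ), mul(SZ, SZ))))
  step 3: add(mul(SZ, SZ), mul(Z, add(mul(Z, SZ), mul(SZ, SZ))))
  step 4: add(add(SZ, mul(Z, SZ)), mul(Z, add(mul(Z, SZ), mul(SZ, SZ))))
  step 5: add(S(add(Z, mul(Z, SZ))), mul(Z, add(mul(Z, SZ), mul(SZ, SZ))))
  step 6: S(add(add(Z, mul(Z, SZ)), mul(Z, add(mul(Z, SZ), mul(SZ, SZ)))))
  step 7: S(add(mul(Z, SZ), mul(Z, add(mul(Z, SZ), mul(SZ, SZ)))))
  step 8: S(add(Z, mul(Z, add(mul(Z, SZ), mul(SZ, SZ)))))
  step 9: S(mul(Z, add(mul(Z, SZ), mul(SZ, SZ))))
  step 10: SZ

Answer: YES — reaches normal form SZ in 10 ≤ 11 steps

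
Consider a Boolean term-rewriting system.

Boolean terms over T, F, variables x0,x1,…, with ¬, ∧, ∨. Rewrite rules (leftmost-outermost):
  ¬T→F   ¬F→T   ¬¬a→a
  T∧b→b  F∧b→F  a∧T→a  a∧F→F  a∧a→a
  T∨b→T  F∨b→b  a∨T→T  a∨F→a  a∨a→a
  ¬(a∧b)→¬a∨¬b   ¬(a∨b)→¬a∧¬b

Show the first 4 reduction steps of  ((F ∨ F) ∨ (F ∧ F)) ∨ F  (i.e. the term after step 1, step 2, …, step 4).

Answer: after 4 steps: F

Working:
  start: ((F ∨ F) ∨ (F ∧ F)) ∨ F
  →1  (F ∨ F) ∨ (F ∧ F)
  →2  F ∨ (F ∧ F)
  →3  F ∧ F
  →4  F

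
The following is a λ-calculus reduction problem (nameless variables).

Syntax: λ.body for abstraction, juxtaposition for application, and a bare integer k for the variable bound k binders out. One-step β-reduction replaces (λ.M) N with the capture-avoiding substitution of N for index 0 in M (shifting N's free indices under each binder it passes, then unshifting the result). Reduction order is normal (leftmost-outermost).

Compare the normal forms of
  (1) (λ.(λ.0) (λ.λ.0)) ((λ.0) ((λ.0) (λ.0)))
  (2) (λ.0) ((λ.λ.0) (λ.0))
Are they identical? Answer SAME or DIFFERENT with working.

Answer: DIFFERENT — A ⇓ λ.λ.0, B ⇓ λ.0

Reduction:
Term A:
  start: (λ.(λ.0) (λ.λ.0)) ((λ.0) ((λ.0) (λ.0)))
  →1  (λ.0) (λ.λ.0)
  →2  λ.λ.0

Term B:
  start: (λ.0) ((λ.λ.0) (λ.0))
  →1  (λ.λ.0) (λ.0)
  →2  λ.0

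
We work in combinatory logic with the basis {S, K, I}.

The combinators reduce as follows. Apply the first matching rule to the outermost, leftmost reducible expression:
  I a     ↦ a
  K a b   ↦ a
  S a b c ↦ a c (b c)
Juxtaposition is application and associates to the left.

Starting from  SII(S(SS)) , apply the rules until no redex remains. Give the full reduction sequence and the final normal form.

  start: SII(S(SS))
  [1] I(S(SS))(I(S(SS)))
  [2] S(SS)(I(S(SS)))
  [3] S(SS)(S(SS))

Answer: normal form = S(SS)(S(SS))  (in 3 steps)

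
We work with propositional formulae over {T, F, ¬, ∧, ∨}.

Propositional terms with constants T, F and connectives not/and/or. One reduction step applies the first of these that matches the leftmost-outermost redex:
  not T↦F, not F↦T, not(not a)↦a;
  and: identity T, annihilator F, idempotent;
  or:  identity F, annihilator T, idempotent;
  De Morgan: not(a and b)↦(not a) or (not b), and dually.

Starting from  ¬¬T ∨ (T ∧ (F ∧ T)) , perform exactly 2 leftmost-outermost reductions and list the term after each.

  start: ¬¬T ∨ (T ∧ (F ∧ T))
  →1  T ∨ (T ∧ (F ∧ T))
  →2  T

Answer: after 2 steps: T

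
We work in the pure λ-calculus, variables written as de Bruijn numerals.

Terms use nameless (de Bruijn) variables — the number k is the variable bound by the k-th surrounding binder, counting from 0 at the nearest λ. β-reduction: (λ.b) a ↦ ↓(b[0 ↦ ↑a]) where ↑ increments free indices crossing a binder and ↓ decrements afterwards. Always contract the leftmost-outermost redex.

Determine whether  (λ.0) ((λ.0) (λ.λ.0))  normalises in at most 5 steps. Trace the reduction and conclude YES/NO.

Answer: YES — reaches normal form λ.λ.0 in 2 ≤ 5 steps

Derivation:
  start: (λ.0) ((λ.0) (λ.λ.0))
  →1  (λ.0) (λ.λ.0)
  →2  λ.λ.0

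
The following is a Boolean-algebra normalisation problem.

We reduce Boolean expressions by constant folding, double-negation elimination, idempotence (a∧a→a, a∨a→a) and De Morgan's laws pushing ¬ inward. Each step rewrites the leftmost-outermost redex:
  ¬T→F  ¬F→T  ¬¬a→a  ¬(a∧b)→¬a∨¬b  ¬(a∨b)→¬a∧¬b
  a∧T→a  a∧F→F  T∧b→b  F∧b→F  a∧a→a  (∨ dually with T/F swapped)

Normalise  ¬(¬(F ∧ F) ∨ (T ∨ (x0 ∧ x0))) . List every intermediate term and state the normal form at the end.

Answer: normal form = F  (in 4 steps)

Derivation:
  start: ¬(¬(F ∧ F) ∨ (T ∨ (x0 ∧ x0)))
  →1  ¬¬(F ∧ F) ∧ ¬(T ∨ (x0 ∧ x0))
  →2  (F ∧ F) ∧ ¬(T ∨ (x0 ∧ x0))
  →3  F ∧ ¬(T ∨ (x0 ∧ x0))
  →4  F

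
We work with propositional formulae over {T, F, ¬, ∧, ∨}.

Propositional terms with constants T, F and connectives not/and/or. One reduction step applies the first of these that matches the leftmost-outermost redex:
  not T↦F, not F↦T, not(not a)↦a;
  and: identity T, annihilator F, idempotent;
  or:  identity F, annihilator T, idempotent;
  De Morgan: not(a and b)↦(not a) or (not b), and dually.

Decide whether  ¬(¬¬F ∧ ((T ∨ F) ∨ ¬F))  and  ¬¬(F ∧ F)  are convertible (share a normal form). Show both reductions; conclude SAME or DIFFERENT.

Answer: DIFFERENT — A ⇓ T, B ⇓ F

Working:
Term A:
  start: ¬(¬¬F ∧ ((T ∨ F) ∨ ¬F))
  [1] ¬¬¬F ∨ ¬((T ∨ F) ∨ ¬F)
  [2] ¬F ∨ ¬((T ∨ F) ∨ ¬F)
  [3] T ∨ ¬((T ∨ F) ∨ ¬F)
  [4] T

Term B:
  start: ¬¬(F ∧ F)
  [1] F ∧ F
  [2] F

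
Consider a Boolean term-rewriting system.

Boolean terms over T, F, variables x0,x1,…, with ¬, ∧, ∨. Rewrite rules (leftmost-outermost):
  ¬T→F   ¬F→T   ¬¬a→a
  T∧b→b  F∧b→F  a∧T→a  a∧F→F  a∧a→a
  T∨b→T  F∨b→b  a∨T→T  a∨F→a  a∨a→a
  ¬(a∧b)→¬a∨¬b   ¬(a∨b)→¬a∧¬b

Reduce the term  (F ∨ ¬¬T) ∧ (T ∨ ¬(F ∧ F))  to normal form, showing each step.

Answer: normal form = T  (in 4 steps)

Derivation:
  start: (F ∨ ¬¬T) ∧ (T ∨ ¬(F ∧ F))
  step 1: ¬¬T ∧ (T ∨ ¬(F ∧ F))
  step 2: T ∧ (T ∨ ¬(F ∧ F))
  step 3: T ∨ ¬(F ∧ F)
  step 4: T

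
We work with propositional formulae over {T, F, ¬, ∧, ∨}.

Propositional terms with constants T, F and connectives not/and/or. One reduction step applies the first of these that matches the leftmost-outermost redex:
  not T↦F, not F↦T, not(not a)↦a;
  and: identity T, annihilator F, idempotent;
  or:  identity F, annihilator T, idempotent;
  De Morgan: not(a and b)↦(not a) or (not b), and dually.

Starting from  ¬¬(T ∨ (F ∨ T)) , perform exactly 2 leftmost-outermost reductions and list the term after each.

Answer: after 2 steps: T

Working:
  start: ¬¬(T ∨ (F ∨ T))
  →1  T ∨ (F ∨ T)
  →2  T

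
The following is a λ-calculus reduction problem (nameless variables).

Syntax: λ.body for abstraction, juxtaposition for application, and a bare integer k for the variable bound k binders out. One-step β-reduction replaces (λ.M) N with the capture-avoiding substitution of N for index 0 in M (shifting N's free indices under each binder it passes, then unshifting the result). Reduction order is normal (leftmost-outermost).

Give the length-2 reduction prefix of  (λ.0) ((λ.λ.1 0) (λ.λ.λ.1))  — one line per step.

  start: (λ.0) ((λ.λ.1 0) (λ.λ.λ.1))
  step 1: (λ.λ.1 0) (λ.λ.λ.1)
  step 2: λ.(λ.λ.λ.1) 0

Answer: after 2 steps: λ.(λ.λ.λ.1) 0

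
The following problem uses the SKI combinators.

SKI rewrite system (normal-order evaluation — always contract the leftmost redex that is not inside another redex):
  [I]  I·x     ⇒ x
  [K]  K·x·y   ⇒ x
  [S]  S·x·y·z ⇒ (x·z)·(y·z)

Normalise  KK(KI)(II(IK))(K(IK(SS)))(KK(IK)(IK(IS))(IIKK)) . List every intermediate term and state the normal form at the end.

Answer: normal form = K(KS)  (in 9 steps)

Derivation:
  start: KK(KI)(II(IK))(K(IK(SS)))(KK(IK)(IK(IS))(IIKK))
  →1  K(II(IK))(K(IK(SS)))(KK(IK)(IK(IS))(IIKK))
  →2  II(IK)(KK(IK)(IK(IS))(IIKK))
  →3  I(IK)(KK(IK)(IK(IS))(IIKK))
  →4  IK(KK(IK)(IK(IS))(IIKK))
  →5  K(KK(IK)(IK(IS))(IIKK))
  →6  K(K(IK(IS))(IIKK))
  →7  K(IK(IS))
  →8  K(K(IS))
  →9  K(KS)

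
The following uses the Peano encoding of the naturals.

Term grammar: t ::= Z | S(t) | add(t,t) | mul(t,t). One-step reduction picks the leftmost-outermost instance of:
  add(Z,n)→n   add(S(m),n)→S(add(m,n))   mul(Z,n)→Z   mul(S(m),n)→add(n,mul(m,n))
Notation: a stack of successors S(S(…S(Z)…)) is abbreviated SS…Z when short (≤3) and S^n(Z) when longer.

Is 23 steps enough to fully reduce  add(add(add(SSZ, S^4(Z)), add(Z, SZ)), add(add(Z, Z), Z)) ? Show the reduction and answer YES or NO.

  start: add(add(add(SSZ, S^4(Z)), add(Z, SZ)), add(add(Z, Z), Z))
  [1] add(add(S(add(SZ, S^4(Z))), add(Z, SZ)), add(add(Z, Z), Z))
  [2] add(S(add(add(SZ, S^4(Z)), add(Z, SZ))), add(add(Z, Z), Z))
  [3] S(add(add(add(SZ, S^4(Z)), add(Z, SZ)), add(add(Z, Z), Z)))
  [4] S(add(add(S(add(Z, S^4(Z))), add(Z, SZ)), add(add(Z, Z), Z)))
  [5] S(add(S(add(add(Z, S^4(Z)), add(Z, SZ))), add(add(Z, Z), Z)))
  [6] S(S(add(add(add(Z, S^4(Z)), add(Z, SZ)), add(add(Z, Z), Z))))
  [7] S(S(add(add(S^4(Z), add(Z, SZ)), add(add(Z, Z), Z))))
  [8] S(S(add(S(add(SSSZ, add(Z, SZ))), add(add(Z, Z), Z))))
  [9] S(S(S(add(add(SSSZ, add(Z, SZ)), add(add(Z, Z), Z)))))
  [10] S(S(S(add(S(add(SSZ, add(Z, SZ))), add(add(Z, Z), Z)))))
  [11] S(S(S(S(add(add(SSZ, add(Z, SZ)), add(add(Z, Z), Z))))))
  [12] S(S(S(S(add(S(add(SZ, add(Z, SZ))), add(add(Z, Z), Z))))))
  [13] S(S(S(S(S(add(add(SZ, add(Z, SZ)), add(add(Z, Z), Z)))))))
  [14] S(S(S(S(S(add(S(add(Z, add(Z, SZ))), add(add(Z, Z), Z)))))))
  [15] S(S(S(S(S(S(add(add(Z, add(Z, SZ)), add(add(Z, Z), Z))))))))
  [16] S(S(S(S(S(S(add(add(Z, SZ), add(add(Z, Z), Z))))))))
  [17] S(S(S(S(S(S(add(SZ, add(add(Z, Z), Z))))))))
  [18] S(S(S(S(S(S(S(add(Z, add(add(Z, Z), Z)))))))))
  [19] S(S(S(S(S(S(S(add(add(Z, Z), Z))))))))
  [20] S(S(S(S(S(S(S(add(Z, Z))))))))
  [21] S^7(Z)

Answer: YES — reaches normal form S^7(Z) in 21 ≤ 23 steps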